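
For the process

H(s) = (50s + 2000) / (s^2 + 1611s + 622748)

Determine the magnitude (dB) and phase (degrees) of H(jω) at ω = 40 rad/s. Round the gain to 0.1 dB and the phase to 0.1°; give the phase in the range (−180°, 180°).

Substitute s = j40:
Numerator: 50(j40) + 2000 = 2000 + j2000
Denominator: (j40)^2 + 1611(j40) + 622748 = 621148 + j64440
|N| = √(2000² + 2000²) ≈ 2828.4, ∠N ≈ 45.00°
|D| = √(621148² + 64440²) ≈ 6.2448e+05, ∠D ≈ 5.92°
|H| = 2828.4 / 6.2448e+05 ≈ 0.0045292
Gain = 20 log₁₀(0.0045292) ≈ -46.88 dB
∠H = 45.00° − 5.92° = 39.08°

-46.9 dB, 39.1°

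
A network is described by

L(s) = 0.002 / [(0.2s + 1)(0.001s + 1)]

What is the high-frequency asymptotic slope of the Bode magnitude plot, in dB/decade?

-40 dB/decade

Each pole contributes −20 dB/decade at high frequency; each zero contributes +20 dB/decade.
Net: 0 zero(s) − 2 pole(s) → -40 dB/decade.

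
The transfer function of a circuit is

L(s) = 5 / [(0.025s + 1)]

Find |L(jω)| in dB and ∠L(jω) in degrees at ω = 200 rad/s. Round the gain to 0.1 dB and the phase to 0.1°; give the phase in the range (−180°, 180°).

At ω = 200 rad/s:
pole (1 + j200·0.025) = 1 + j5 → |·| ≈ 5.099, ∠ ≈ 78.69°
|L| = 5 · 1 / (5.099) ≈ 0.98058
Gain = 20 log₁₀(0.98058) ≈ -0.17 dB
∠L = (0°) − (78.69°) = -78.69°

-0.2 dB, -78.7°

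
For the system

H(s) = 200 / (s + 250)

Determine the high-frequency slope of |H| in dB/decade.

-20 dB/decade

Each pole contributes −20 dB/decade at high frequency; each zero contributes +20 dB/decade.
Net: 0 zero(s) − 1 pole(s) → -20 dB/decade.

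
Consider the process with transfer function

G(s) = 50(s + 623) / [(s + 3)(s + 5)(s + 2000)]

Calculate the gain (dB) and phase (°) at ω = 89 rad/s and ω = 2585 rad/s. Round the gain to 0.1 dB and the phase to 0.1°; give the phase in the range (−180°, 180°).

ω = 89: -54.1 dB, -169.3°; ω = 2585: -104.3 dB, -155.6°

At s = jω = j89:
zero (s+623): 623 + j89 → |·| = √(623²+89²) = √396050 ≈ 629.33, ∠ = arctan(89/623) ≈ 8.13°
pole (s+3): 3 + j89 → |·| = √(3²+89²) = √7930 ≈ 89.051, ∠ = arctan(89/3) ≈ 88.07°
pole (s+5): 5 + j89 → |·| = √(5²+89²) = √7946 ≈ 89.14, ∠ = arctan(89/5) ≈ 86.78°
pole (s+2000): 2000 + j89 → |·| = √(2000²+89²) = √4007921 ≈ 2002, ∠ = arctan(89/2000) ≈ 2.55°
|G| = 50 · 629.33 / 1.5892e+07 ≈ 0.00198
Gain = 20 log₁₀(0.00198) ≈ -54.07 dB
∠G = 8.13° − 177.40° = -169.27°

At s = jω = j2585:
zero (s+623): 623 + j2585 → |·| = √(623²+2585²) = √7070354 ≈ 2659, ∠ = arctan(2585/623) ≈ 76.45°
pole (s+3): 3 + j2585 → |·| = √(3²+2585²) = √6682234 ≈ 2585, ∠ = arctan(2585/3) ≈ 89.93°
pole (s+5): 5 + j2585 → |·| = √(5²+2585²) = √6682250 ≈ 2585, ∠ = arctan(2585/5) ≈ 89.89°
pole (s+2000): 2000 + j2585 → |·| = √(2000²+2585²) = √10682225 ≈ 3268.4, ∠ = arctan(2585/2000) ≈ 52.27°
|G| = 50 · 2659 / 2.184e+10 ≈ 6.0875e-06
Gain = 20 log₁₀(6.0875e-06) ≈ -104.31 dB
∠G = 76.45° − 232.09° = -155.64°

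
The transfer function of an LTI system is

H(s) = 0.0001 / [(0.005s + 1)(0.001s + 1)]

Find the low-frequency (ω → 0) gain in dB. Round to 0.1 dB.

H(0) = 0.0001 · 1 / 1 = 0.0001
20 log₁₀(0.0001) ≈ -80.00 dB

-80.0 dB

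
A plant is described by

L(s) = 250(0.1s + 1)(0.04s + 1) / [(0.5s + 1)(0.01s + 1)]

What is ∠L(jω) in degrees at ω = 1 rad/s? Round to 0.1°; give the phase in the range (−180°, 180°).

-19.1°

At ω = 1 rad/s:
zero (1 + j1·0.1) = 1 + j0.1 → |·| ≈ 1.005, ∠ ≈ 5.71°
zero (1 + j1·0.04) = 1 + j0.04 → |·| ≈ 1.0008, ∠ ≈ 2.29°
pole (1 + j1·0.5) = 1 + j0.5 → |·| ≈ 1.118, ∠ ≈ 26.57°
pole (1 + j1·0.01) = 1 + j0.01 → |·| ≈ 1, ∠ ≈ 0.57°
∠L = (5.71° + 2.29°) − (26.57° + 0.57°) = -19.14°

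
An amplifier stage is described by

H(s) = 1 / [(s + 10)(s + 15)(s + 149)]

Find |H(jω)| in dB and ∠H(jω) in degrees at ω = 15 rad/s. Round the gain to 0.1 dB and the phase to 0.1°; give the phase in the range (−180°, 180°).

At s = jω = j15:
pole (s+10): 10 + j15 → |·| = √(10²+15²) = √325 ≈ 18.028, ∠ = arctan(15/10) ≈ 56.31°
pole (s+15): 15 + j15 → |·| = √(15²+15²) = √450 ≈ 21.213, ∠ = arctan(15/15) ≈ 45.00°
pole (s+149): 149 + j15 → |·| = √(149²+15²) = √22426 ≈ 149.75, ∠ = arctan(15/149) ≈ 5.75°
|H| = 1 / 57269 ≈ 1.7461e-05
Gain = 20 log₁₀(1.7461e-05) ≈ -95.16 dB
∠H = 0.00° − 107.06° = -107.06°

-95.2 dB, -107.1°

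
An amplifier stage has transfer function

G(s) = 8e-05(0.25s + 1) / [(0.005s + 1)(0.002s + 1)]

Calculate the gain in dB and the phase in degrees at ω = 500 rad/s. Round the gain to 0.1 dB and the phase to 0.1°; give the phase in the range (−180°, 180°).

-51.6 dB, -23.7°

At ω = 500 rad/s:
zero (1 + j500·0.25) = 1 + j125 → |·| ≈ 125, ∠ ≈ 89.54°
pole (1 + j500·0.005) = 1 + j2.5 → |·| ≈ 2.6926, ∠ ≈ 68.20°
pole (1 + j500·0.002) = 1 + j1 → |·| ≈ 1.4142, ∠ ≈ 45.00°
|G| = 8e-05 · 125 / (2.6926 · 1.4142) ≈ 0.0026261
Gain = 20 log₁₀(0.0026261) ≈ -51.61 dB
∠G = (89.54°) − (68.20° + 45.00°) = -23.66°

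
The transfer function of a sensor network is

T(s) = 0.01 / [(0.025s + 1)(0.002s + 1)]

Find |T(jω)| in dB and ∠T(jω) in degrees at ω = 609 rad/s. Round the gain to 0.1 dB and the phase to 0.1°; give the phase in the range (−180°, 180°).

-67.6 dB, -136.9°

At ω = 609 rad/s:
pole (1 + j609·0.025) = 1 + j15.225 → |·| ≈ 15.258, ∠ ≈ 86.24°
pole (1 + j609·0.002) = 1 + j1.218 → |·| ≈ 1.5759, ∠ ≈ 50.61°
|T| = 0.01 · 1 / (15.258 · 1.5759) ≈ 0.00041589
Gain = 20 log₁₀(0.00041589) ≈ -67.62 dB
∠T = (0°) − (86.24° + 50.61°) = -136.85°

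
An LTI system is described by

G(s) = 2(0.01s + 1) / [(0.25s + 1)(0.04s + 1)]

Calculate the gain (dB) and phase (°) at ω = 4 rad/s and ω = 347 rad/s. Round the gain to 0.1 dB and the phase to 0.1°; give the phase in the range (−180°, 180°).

ω = 4: 2.9 dB, -51.8°; ω = 347: -44.5 dB, -101.3°

At ω = 4 rad/s:
zero (1 + j4·0.01) = 1 + j0.04 → |·| ≈ 1.0008, ∠ ≈ 2.29°
pole (1 + j4·0.25) = 1 + j1 → |·| ≈ 1.4142, ∠ ≈ 45.00°
pole (1 + j4·0.04) = 1 + j0.16 → |·| ≈ 1.0127, ∠ ≈ 9.09°
|G| = 2 · 1.0008 / (1.4142 · 1.0127) ≈ 1.3976
Gain = 20 log₁₀(1.3976) ≈ 2.91 dB
∠G = (2.29°) − (45.00° + 9.09°) = -51.80°

At ω = 347 rad/s:
zero (1 + j347·0.01) = 1 + j3.47 → |·| ≈ 3.6112, ∠ ≈ 73.92°
pole (1 + j347·0.25) = 1 + j86.75 → |·| ≈ 86.756, ∠ ≈ 89.34°
pole (1 + j347·0.04) = 1 + j13.88 → |·| ≈ 13.916, ∠ ≈ 85.88°
|G| = 2 · 3.6112 / (86.756 · 13.916) ≈ 0.0059823
Gain = 20 log₁₀(0.0059823) ≈ -44.46 dB
∠G = (73.92°) − (89.34° + 85.88°) = -101.30°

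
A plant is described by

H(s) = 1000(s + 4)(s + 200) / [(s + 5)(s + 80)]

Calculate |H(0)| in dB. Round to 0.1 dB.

H(0) = 1000·4·200 / (5·80) = 2000
20 log₁₀(2000) ≈ 66.02 dB

66.0 dB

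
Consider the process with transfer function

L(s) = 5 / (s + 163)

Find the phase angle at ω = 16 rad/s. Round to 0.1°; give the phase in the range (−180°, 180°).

-5.6°

Substitute s = j16:
Numerator: 5 = 5 + j0
Denominator: (j16) + 163 = 163 + j16
|N| = √(5² + 0²) ≈ 5, ∠N ≈ 0.00°
|D| = √(163² + 16²) ≈ 163.78, ∠D ≈ 5.61°
∠L = 0.00° − 5.61° = -5.61°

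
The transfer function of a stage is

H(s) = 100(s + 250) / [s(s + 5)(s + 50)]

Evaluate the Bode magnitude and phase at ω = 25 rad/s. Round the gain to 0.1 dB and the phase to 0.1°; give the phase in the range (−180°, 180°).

-3.0 dB, 170.5°

At s = jω = j25:
zero (s+250): 250 + j25 → |·| = √(250²+25²) = √63125 ≈ 251.25, ∠ = arctan(25/250) ≈ 5.71°
pole (s+5): 5 + j25 → |·| = √(5²+25²) = √650 ≈ 25.495, ∠ = arctan(25/5) ≈ 78.69°
pole (s+50): 50 + j25 → |·| = √(50²+25²) = √3125 ≈ 55.902, ∠ = arctan(25/50) ≈ 26.57°
pole at origin: |s| = 25, ∠ = 90.00° (in denominator)
|H| = 100 · 251.25 / 35631 ≈ 0.70514
Gain = 20 log₁₀(0.70514) ≈ -3.03 dB
∠H = 5.71° − 195.26° = -189.55° ≡ 170.45° (principal value)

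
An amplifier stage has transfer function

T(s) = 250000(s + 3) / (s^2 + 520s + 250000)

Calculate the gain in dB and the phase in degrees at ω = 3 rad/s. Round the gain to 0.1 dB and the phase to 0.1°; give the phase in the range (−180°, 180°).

At s = jω = j3:
zero (s+3): 3 + j3 → |·| = √(3²+3²) = √18 ≈ 4.2426, ∠ = arctan(3/3) ≈ 45.00°
quadratic: (j3)² + 520·j3 + 250000 = 249991 + j1560 → |·| ≈ 2.5e+05, ∠ ≈ 0.36°
|T| = 250000 · 4.2426 / 2.5e+05 ≈ 4.2426
Gain = 20 log₁₀(4.2426) ≈ 12.55 dB
∠T = 45.00° − 0.36° = 44.64°

12.6 dB, 44.6°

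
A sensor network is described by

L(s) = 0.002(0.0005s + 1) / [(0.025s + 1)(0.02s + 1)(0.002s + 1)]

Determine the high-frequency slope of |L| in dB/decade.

Each pole contributes −20 dB/decade at high frequency; each zero contributes +20 dB/decade.
Net: 1 zero(s) − 3 pole(s) → -40 dB/decade.

-40 dB/decade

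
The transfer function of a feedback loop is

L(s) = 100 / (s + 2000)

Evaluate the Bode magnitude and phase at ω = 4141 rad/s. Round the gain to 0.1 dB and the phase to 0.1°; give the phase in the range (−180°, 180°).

Substitute s = j4141:
Numerator: 100 = 100 + j0
Denominator: (j4141) + 2000 = 2000 + j4141
|N| = √(100² + 0²) ≈ 100, ∠N ≈ 0.00°
|D| = √(2000² + 4141²) ≈ 4598.7, ∠D ≈ 64.22°
|L| = 100 / 4598.7 ≈ 0.021745
Gain = 20 log₁₀(0.021745) ≈ -33.25 dB
∠L = 0.00° − 64.22° = -64.22°

-33.3 dB, -64.2°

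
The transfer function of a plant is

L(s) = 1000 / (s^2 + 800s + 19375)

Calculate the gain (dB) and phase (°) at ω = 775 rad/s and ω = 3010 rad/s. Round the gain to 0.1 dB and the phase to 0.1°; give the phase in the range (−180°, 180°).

Substitute s = j775:
Numerator: 1000 = 1000 + j0
Denominator: (j775)^2 + 800(j775) + 19375 = -581250 + j620000
|N| = √(1000² + 0²) ≈ 1000, ∠N ≈ 0.00°
|D| = √(581250² + 620000²) ≈ 8.4985e+05, ∠D ≈ 133.15°
|L| = 1000 / 8.4985e+05 ≈ 0.0011767
Gain = 20 log₁₀(0.0011767) ≈ -58.59 dB
∠L = 0.00° − 133.15° = -133.15°

Substitute s = j3010:
Numerator: 1000 = 1000 + j0
Denominator: (j3010)^2 + 800(j3010) + 19375 = -9040725 + j2408000
|N| = √(1000² + 0²) ≈ 1000, ∠N ≈ 0.00°
|D| = √(9040725² + 2408000²) ≈ 9.3559e+06, ∠D ≈ 165.09°
|L| = 1000 / 9.3559e+06 ≈ 0.00010688
Gain = 20 log₁₀(0.00010688) ≈ -79.42 dB
∠L = 0.00° − 165.09° = -165.09°

ω = 775: -58.6 dB, -133.2°; ω = 3010: -79.4 dB, -165.1°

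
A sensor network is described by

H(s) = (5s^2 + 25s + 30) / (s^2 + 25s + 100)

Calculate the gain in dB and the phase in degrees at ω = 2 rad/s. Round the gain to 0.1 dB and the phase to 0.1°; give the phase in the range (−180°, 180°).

-6.5 dB, 51.2°

Substitute s = j2:
Numerator: 5(j2)^2 + 25(j2) + 30 = 10 + j50
Denominator: (j2)^2 + 25(j2) + 100 = 96 + j50
|N| = √(10² + 50²) ≈ 50.99, ∠N ≈ 78.69°
|D| = √(96² + 50²) ≈ 108.24, ∠D ≈ 27.51°
|H| = 50.99 / 108.24 ≈ 0.47108
Gain = 20 log₁₀(0.47108) ≈ -6.54 dB
∠H = 78.69° − 27.51° = 51.18°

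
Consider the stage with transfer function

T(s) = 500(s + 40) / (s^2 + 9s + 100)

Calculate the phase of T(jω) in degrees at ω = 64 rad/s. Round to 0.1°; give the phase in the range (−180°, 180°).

At s = jω = j64:
zero (s+40): 40 + j64 → |·| = √(40²+64²) = √5696 ≈ 75.472, ∠ = arctan(64/40) ≈ 57.99°
quadratic: (j64)² + 9·j64 + 100 = -3996 + j576 → |·| ≈ 4037.3, ∠ ≈ 171.80°
∠T = 57.99° − 171.80° = -113.81°

-113.8°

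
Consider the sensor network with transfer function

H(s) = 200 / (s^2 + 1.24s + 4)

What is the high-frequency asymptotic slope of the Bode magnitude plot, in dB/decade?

-40 dB/decade

Each pole contributes −20 dB/decade at high frequency; each zero contributes +20 dB/decade.
Net: 0 zero(s) − 2 pole(s) → -40 dB/decade.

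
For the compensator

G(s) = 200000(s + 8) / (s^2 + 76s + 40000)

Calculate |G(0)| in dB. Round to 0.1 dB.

G(0) = 200000·8 / 40000 = 40
20 log₁₀(40) ≈ 32.04 dB

32.0 dB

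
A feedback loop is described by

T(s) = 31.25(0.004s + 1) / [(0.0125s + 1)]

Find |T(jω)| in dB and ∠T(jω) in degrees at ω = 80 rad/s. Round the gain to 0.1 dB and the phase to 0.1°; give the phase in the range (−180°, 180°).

27.3 dB, -27.3°

At ω = 80 rad/s:
zero (1 + j80·0.004) = 1 + j0.32 → |·| ≈ 1.05, ∠ ≈ 17.74°
pole (1 + j80·0.0125) = 1 + j1 → |·| ≈ 1.4142, ∠ ≈ 45.00°
|T| = 31.25 · 1.05 / (1.4142) ≈ 23.202
Gain = 20 log₁₀(23.202) ≈ 27.31 dB
∠T = (17.74°) − (45.00°) = -27.26°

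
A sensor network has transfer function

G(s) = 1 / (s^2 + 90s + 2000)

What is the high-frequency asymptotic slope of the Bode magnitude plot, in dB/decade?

-40 dB/decade

Each pole contributes −20 dB/decade at high frequency; each zero contributes +20 dB/decade.
Net: 0 zero(s) − 2 pole(s) → -40 dB/decade.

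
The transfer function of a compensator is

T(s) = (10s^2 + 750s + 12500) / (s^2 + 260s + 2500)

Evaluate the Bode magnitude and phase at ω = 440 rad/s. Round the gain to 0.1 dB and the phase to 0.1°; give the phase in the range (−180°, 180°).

18.9 dB, 21.2°

Substitute s = j440:
Numerator: 10(j440)^2 + 750(j440) + 12500 = -1923500 + j330000
Denominator: (j440)^2 + 260(j440) + 2500 = -191100 + j114400
|N| = √(1923500² + 330000²) ≈ 1.9516e+06, ∠N ≈ 170.26°
|D| = √(191100² + 114400²) ≈ 2.2273e+05, ∠D ≈ 149.09°
|T| = 1.9516e+06 / 2.2273e+05 ≈ 8.7622
Gain = 20 log₁₀(8.7622) ≈ 18.85 dB
∠T = 170.26° − 149.09° = 21.17°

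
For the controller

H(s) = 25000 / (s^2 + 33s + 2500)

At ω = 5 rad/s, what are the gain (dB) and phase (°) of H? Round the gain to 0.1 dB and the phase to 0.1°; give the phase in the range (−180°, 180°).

20.1 dB, -3.8°

At s = jω = j5:
quadratic: (j5)² + 33·j5 + 2500 = 2475 + j165 → |·| ≈ 2480.5, ∠ ≈ 3.81°
|H| = 25000 / 2480.5 ≈ 10.079
Gain = 20 log₁₀(10.079) ≈ 20.07 dB
∠H = 0.00° − 3.81° = -3.81°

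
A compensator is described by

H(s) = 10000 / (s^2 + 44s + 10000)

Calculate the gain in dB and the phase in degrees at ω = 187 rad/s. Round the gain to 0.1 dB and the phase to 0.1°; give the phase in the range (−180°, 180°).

-8.4 dB, -161.8°

At s = jω = j187:
quadratic: (j187)² + 44·j187 + 10000 = -24969 + j8228 → |·| ≈ 26290, ∠ ≈ 161.76°
|H| = 10000 / 26290 ≈ 0.38037
Gain = 20 log₁₀(0.38037) ≈ -8.40 dB
∠H = 0.00° − 161.76° = -161.76°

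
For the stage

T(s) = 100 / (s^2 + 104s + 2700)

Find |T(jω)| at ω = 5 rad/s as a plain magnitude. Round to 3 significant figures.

0.0367

Substitute s = j5:
Numerator: 100 = 100 + j0
Denominator: (j5)^2 + 104(j5) + 2700 = 2675 + j520
|N| = √(100² + 0²) ≈ 100, ∠N ≈ 0.00°
|D| = √(2675² + 520²) ≈ 2725.1, ∠D ≈ 11.00°
|T| = 100 / 2725.1 ≈ 0.036696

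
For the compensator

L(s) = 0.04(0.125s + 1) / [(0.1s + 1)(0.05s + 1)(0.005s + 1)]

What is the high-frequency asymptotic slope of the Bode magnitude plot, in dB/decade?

-40 dB/decade

Each pole contributes −20 dB/decade at high frequency; each zero contributes +20 dB/decade.
Net: 1 zero(s) − 3 pole(s) → -40 dB/decade.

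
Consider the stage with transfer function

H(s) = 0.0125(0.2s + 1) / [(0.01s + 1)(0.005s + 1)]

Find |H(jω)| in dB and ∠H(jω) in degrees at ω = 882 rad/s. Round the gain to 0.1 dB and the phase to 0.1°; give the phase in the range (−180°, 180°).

At ω = 882 rad/s:
zero (1 + j882·0.2) = 1 + j176.4 → |·| ≈ 176.4, ∠ ≈ 89.68°
pole (1 + j882·0.01) = 1 + j8.82 → |·| ≈ 8.8765, ∠ ≈ 83.53°
pole (1 + j882·0.005) = 1 + j4.41 → |·| ≈ 4.522, ∠ ≈ 77.22°
|H| = 0.0125 · 176.4 / (8.8765 · 4.522) ≈ 0.054933
Gain = 20 log₁₀(0.054933) ≈ -25.20 dB
∠H = (89.68°) − (83.53° + 77.22°) = -71.07°

-25.2 dB, -71.1°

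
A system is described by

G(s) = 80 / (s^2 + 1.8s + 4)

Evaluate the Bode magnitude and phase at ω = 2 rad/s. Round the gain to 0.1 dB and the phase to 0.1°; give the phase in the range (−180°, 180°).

At s = jω = j2:
quadratic: (j2)² + 1.8·j2 + 4 = 0 + j3.6 → |·| ≈ 3.6, ∠ ≈ 90.00°
|G| = 80 / 3.6 ≈ 22.222
Gain = 20 log₁₀(22.222) ≈ 26.94 dB
∠G = 0.00° − 90.00° = -90.00°

26.9 dB, -90.0°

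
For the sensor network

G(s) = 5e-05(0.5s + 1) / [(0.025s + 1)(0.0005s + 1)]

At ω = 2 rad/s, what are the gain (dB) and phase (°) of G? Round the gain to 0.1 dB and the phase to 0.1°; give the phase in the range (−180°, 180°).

-83.0 dB, 42.1°

At ω = 2 rad/s:
zero (1 + j2·0.5) = 1 + j1 → |·| ≈ 1.4142, ∠ ≈ 45.00°
pole (1 + j2·0.025) = 1 + j0.05 → |·| ≈ 1.0012, ∠ ≈ 2.86°
pole (1 + j2·0.0005) = 1 + j0.001 → |·| ≈ 1, ∠ ≈ 0.06°
|G| = 5e-05 · 1.4142 / (1.0012 · 1) ≈ 7.0625e-05
Gain = 20 log₁₀(7.0625e-05) ≈ -83.02 dB
∠G = (45.00°) − (2.86° + 0.06°) = 42.08°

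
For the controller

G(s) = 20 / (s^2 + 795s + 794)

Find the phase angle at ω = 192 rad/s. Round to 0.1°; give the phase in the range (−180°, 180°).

-103.3°

Substitute s = j192:
Numerator: 20 = 20 + j0
Denominator: (j192)^2 + 795(j192) + 794 = -36070 + j152640
|N| = √(20² + 0²) ≈ 20, ∠N ≈ 0.00°
|D| = √(36070² + 152640²) ≈ 1.5684e+05, ∠D ≈ 103.30°
∠G = 0.00° − 103.30° = -103.30°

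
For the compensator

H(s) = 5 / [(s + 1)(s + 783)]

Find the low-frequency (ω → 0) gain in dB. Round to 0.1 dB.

-43.9 dB

H(0) = 5 / (1·783) ≈ 0.0063857
20 log₁₀(0.0063857) ≈ -43.90 dB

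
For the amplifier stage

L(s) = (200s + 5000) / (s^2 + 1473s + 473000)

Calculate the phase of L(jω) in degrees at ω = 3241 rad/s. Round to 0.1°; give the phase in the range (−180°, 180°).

-65.0°

Substitute s = j3241:
Numerator: 200(j3241) + 5000 = 5000 + j648200
Denominator: (j3241)^2 + 1473(j3241) + 473000 = -10031081 + j4773993
|N| = √(5000² + 648200²) ≈ 6.4822e+05, ∠N ≈ 89.56°
|D| = √(10031081² + 4773993²) ≈ 1.1109e+07, ∠D ≈ 154.55°
∠L = 89.56° − 154.55° = -64.99°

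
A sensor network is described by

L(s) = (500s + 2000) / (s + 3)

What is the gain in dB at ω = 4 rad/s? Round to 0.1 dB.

Substitute s = j4:
Numerator: 500(j4) + 2000 = 2000 + j2000
Denominator: (j4) + 3 = 3 + j4
|N| = √(2000² + 2000²) ≈ 2828.4, ∠N ≈ 45.00°
|D| = √(3² + 4²) ≈ 5, ∠D ≈ 53.13°
|L| = 2828.4 / 5 ≈ 565.68
Gain = 20 log₁₀(565.68) ≈ 55.05 dB

55.1 dB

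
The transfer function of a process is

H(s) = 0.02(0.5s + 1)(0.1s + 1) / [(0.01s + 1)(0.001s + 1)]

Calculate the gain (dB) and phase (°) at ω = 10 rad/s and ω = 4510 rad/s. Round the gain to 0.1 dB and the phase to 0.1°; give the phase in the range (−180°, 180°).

ω = 10: -16.9 dB, 117.4°; ω = 4510: 39.8 dB, 13.6°

At ω = 10 rad/s:
zero (1 + j10·0.5) = 1 + j5 → |·| ≈ 5.099, ∠ ≈ 78.69°
zero (1 + j10·0.1) = 1 + j1 → |·| ≈ 1.4142, ∠ ≈ 45.00°
pole (1 + j10·0.01) = 1 + j0.1 → |·| ≈ 1.005, ∠ ≈ 5.71°
pole (1 + j10·0.001) = 1 + j0.01 → |·| ≈ 1, ∠ ≈ 0.57°
|H| = 0.02 · 5.099 · 1.4142 / (1.005 · 1) ≈ 0.1435
Gain = 20 log₁₀(0.1435) ≈ -16.86 dB
∠H = (78.69° + 45.00°) − (5.71° + 0.57°) = 117.41°

At ω = 4510 rad/s:
zero (1 + j4510·0.5) = 1 + j2255 → |·| ≈ 2255, ∠ ≈ 89.97°
zero (1 + j4510·0.1) = 1 + j451 → |·| ≈ 451, ∠ ≈ 89.87°
pole (1 + j4510·0.01) = 1 + j45.1 → |·| ≈ 45.111, ∠ ≈ 88.73°
pole (1 + j4510·0.001) = 1 + j4.51 → |·| ≈ 4.6195, ∠ ≈ 77.50°
|H| = 0.02 · 2255 · 451 / (45.111 · 4.6195) ≈ 97.606
Gain = 20 log₁₀(97.606) ≈ 39.79 dB
∠H = (89.97° + 89.87°) − (88.73° + 77.50°) = 13.61°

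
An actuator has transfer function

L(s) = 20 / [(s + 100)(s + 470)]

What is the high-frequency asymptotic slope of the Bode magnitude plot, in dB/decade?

-40 dB/decade

Each pole contributes −20 dB/decade at high frequency; each zero contributes +20 dB/decade.
Net: 0 zero(s) − 2 pole(s) → -40 dB/decade.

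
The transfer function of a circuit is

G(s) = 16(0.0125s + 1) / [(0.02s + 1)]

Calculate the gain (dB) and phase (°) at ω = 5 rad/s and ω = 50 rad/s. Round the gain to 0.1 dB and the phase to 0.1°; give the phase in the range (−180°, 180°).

At ω = 5 rad/s:
zero (1 + j5·0.0125) = 1 + j0.0625 → |·| ≈ 1.002, ∠ ≈ 3.58°
pole (1 + j5·0.02) = 1 + j0.1 → |·| ≈ 1.005, ∠ ≈ 5.71°
|G| = 16 · 1.002 / (1.005) ≈ 15.952
Gain = 20 log₁₀(15.952) ≈ 24.06 dB
∠G = (3.58°) − (5.71°) = -2.13°

At ω = 50 rad/s:
zero (1 + j50·0.0125) = 1 + j0.625 → |·| ≈ 1.1792, ∠ ≈ 32.01°
pole (1 + j50·0.02) = 1 + j1 → |·| ≈ 1.4142, ∠ ≈ 45.00°
|G| = 16 · 1.1792 / (1.4142) ≈ 13.341
Gain = 20 log₁₀(13.341) ≈ 22.50 dB
∠G = (32.01°) − (45.00°) = -12.99°

ω = 5: 24.1 dB, -2.1°; ω = 50: 22.5 dB, -13.0°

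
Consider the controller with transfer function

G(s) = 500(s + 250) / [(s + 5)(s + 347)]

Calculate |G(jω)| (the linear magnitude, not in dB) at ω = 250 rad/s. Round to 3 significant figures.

1.65

At s = jω = j250:
zero (s+250): 250 + j250 → |·| = √(250²+250²) = √125000 ≈ 353.55, ∠ = arctan(250/250) ≈ 45.00°
pole (s+5): 5 + j250 → |·| = √(5²+250²) = √62525 ≈ 250.05, ∠ = arctan(250/5) ≈ 88.85°
pole (s+347): 347 + j250 → |·| = √(347²+250²) = √182909 ≈ 427.68, ∠ = arctan(250/347) ≈ 35.77°
|G| = 500 · 353.55 / 1.0694e+05 ≈ 1.653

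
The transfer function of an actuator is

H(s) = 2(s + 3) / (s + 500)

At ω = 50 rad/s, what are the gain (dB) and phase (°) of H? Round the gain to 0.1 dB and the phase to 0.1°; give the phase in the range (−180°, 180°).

-14.0 dB, 80.9°

At s = jω = j50:
zero (s+3): 3 + j50 → |·| = √(3²+50²) = √2509 ≈ 50.09, ∠ = arctan(50/3) ≈ 86.57°
pole (s+500): 500 + j50 → |·| = √(500²+50²) = √252500 ≈ 502.49, ∠ = arctan(50/500) ≈ 5.71°
|H| = 2 · 50.09 / 502.49 ≈ 0.19937
Gain = 20 log₁₀(0.19937) ≈ -14.01 dB
∠H = 86.57° − 5.71° = 80.86°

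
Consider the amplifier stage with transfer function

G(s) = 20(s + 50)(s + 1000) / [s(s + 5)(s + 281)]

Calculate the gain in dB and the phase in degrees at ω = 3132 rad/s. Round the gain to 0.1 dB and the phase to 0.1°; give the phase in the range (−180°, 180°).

-43.5 dB, -103.4°

At s = jω = j3132:
zero (s+50): 50 + j3132 → |·| = √(50²+3132²) = √9811924 ≈ 3132.4, ∠ = arctan(3132/50) ≈ 89.09°
zero (s+1000): 1000 + j3132 → |·| = √(1000²+3132²) = √10809424 ≈ 3287.8, ∠ = arctan(3132/1000) ≈ 72.29°
pole (s+5): 5 + j3132 → |·| = √(5²+3132²) = √9809449 ≈ 3132, ∠ = arctan(3132/5) ≈ 89.91°
pole (s+281): 281 + j3132 → |·| = √(281²+3132²) = √9888385 ≈ 3144.6, ∠ = arctan(3132/281) ≈ 84.87°
pole at origin: |s| = 3132, ∠ = 90.00° (in denominator)
|G| = 20 · 1.0299e+07 / 3.0847e+10 ≈ 0.0066775
Gain = 20 log₁₀(0.0066775) ≈ -43.51 dB
∠G = 161.38° − 264.78° = -103.40°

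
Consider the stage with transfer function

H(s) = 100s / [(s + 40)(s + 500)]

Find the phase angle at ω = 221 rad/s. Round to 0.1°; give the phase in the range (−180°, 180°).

-13.6°

At s = jω = j221:
zero at origin: s = j221 → |·| = 221, ∠ = 90.00°
pole (s+40): 40 + j221 → |·| = √(40²+221²) = √50441 ≈ 224.59, ∠ = arctan(221/40) ≈ 79.74°
pole (s+500): 500 + j221 → |·| = √(500²+221²) = √298841 ≈ 546.66, ∠ = arctan(221/500) ≈ 23.85°
∠H = 90.00° − 103.59° = -13.59°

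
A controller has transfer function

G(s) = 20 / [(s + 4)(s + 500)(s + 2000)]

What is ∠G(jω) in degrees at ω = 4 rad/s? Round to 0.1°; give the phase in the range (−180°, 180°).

-45.6°

At s = jω = j4:
pole (s+4): 4 + j4 → |·| = √(4²+4²) = √32 ≈ 5.6569, ∠ = arctan(4/4) ≈ 45.00°
pole (s+500): 500 + j4 → |·| = √(500²+4²) = √250016 ≈ 500.02, ∠ = arctan(4/500) ≈ 0.46°
pole (s+2000): 2000 + j4 → |·| = √(2000²+4²) = √4000016 ≈ 2000, ∠ = arctan(4/2000) ≈ 0.11°
∠G = 0.00° − 45.57° = -45.57°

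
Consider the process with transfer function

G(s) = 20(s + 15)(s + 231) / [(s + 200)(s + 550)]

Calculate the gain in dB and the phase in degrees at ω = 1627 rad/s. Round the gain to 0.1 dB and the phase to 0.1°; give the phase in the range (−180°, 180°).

At s = jω = j1627:
zero (s+15): 15 + j1627 → |·| = √(15²+1627²) = √2647354 ≈ 1627.1, ∠ = arctan(1627/15) ≈ 89.47°
zero (s+231): 231 + j1627 → |·| = √(231²+1627²) = √2700490 ≈ 1643.3, ∠ = arctan(1627/231) ≈ 81.92°
pole (s+200): 200 + j1627 → |·| = √(200²+1627²) = √2687129 ≈ 1639.2, ∠ = arctan(1627/200) ≈ 82.99°
pole (s+550): 550 + j1627 → |·| = √(550²+1627²) = √2949629 ≈ 1717.4, ∠ = arctan(1627/550) ≈ 71.32°
|G| = 20 · 2.6738e+06 / 2.8152e+06 ≈ 18.995
Gain = 20 log₁₀(18.995) ≈ 25.57 dB
∠G = 171.39° − 154.31° = 17.08°

25.6 dB, 17.1°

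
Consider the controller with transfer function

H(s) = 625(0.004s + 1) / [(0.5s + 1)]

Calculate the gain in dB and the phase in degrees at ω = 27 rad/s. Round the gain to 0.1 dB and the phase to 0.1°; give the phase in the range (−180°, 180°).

At ω = 27 rad/s:
zero (1 + j27·0.004) = 1 + j0.108 → |·| ≈ 1.0058, ∠ ≈ 6.16°
pole (1 + j27·0.5) = 1 + j13.5 → |·| ≈ 13.537, ∠ ≈ 85.76°
|H| = 625 · 1.0058 / (13.537) ≈ 46.438
Gain = 20 log₁₀(46.438) ≈ 33.34 dB
∠H = (6.16°) − (85.76°) = -79.60°

33.3 dB, -79.6°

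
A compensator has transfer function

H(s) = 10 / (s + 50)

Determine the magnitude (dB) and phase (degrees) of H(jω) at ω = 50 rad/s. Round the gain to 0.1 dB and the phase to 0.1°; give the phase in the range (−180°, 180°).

-17.0 dB, -45.0°

Substitute s = j50:
Numerator: 10 = 10 + j0
Denominator: (j50) + 50 = 50 + j50
|N| = √(10² + 0²) ≈ 10, ∠N ≈ 0.00°
|D| = √(50² + 50²) ≈ 70.711, ∠D ≈ 45.00°
|H| = 10 / 70.711 ≈ 0.14142
Gain = 20 log₁₀(0.14142) ≈ -16.99 dB
∠H = 0.00° − 45.00° = -45.00°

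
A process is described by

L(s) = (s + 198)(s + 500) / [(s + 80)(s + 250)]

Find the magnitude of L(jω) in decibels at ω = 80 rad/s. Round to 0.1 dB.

At s = jω = j80:
zero (s+198): 198 + j80 → |·| = √(198²+80²) = √45604 ≈ 213.55, ∠ = arctan(80/198) ≈ 22.00°
zero (s+500): 500 + j80 → |·| = √(500²+80²) = √256400 ≈ 506.36, ∠ = arctan(80/500) ≈ 9.09°
pole (s+80): 80 + j80 → |·| = √(80²+80²) = √12800 ≈ 113.14, ∠ = arctan(80/80) ≈ 45.00°
pole (s+250): 250 + j80 → |·| = √(250²+80²) = √68900 ≈ 262.49, ∠ = arctan(80/250) ≈ 17.74°
|L| = 1 · 1.0813e+05 / 29698 ≈ 3.641
Gain = 20 log₁₀(3.641) ≈ 11.22 dB

11.2 dB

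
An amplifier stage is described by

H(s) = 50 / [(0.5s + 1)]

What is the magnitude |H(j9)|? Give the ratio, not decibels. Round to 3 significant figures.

At ω = 9 rad/s:
pole (1 + j9·0.5) = 1 + j4.5 → |·| ≈ 4.6098, ∠ ≈ 77.47°
|H| = 50 · 1 / (4.6098) ≈ 10.846

10.8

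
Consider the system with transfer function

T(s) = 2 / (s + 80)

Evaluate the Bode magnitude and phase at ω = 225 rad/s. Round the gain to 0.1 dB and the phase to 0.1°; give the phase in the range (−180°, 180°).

At s = jω = j225:
pole (s+80): 80 + j225 → |·| = √(80²+225²) = √57025 ≈ 238.8, ∠ = arctan(225/80) ≈ 70.43°
|T| = 2 / 238.8 ≈ 0.0083752
Gain = 20 log₁₀(0.0083752) ≈ -41.54 dB
∠T = 0.00° − 70.43° = -70.43°

-41.5 dB, -70.4°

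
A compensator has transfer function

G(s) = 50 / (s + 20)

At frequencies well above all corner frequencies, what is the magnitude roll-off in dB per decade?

-20 dB/decade

Each pole contributes −20 dB/decade at high frequency; each zero contributes +20 dB/decade.
Net: 0 zero(s) − 1 pole(s) → -20 dB/decade.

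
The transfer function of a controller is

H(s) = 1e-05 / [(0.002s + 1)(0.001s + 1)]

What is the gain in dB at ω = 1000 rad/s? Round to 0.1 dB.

At ω = 1000 rad/s:
pole (1 + j1000·0.002) = 1 + j2 → |·| ≈ 2.2361, ∠ ≈ 63.43°
pole (1 + j1000·0.001) = 1 + j1 → |·| ≈ 1.4142, ∠ ≈ 45.00°
|H| = 1e-05 · 1 / (2.2361 · 1.4142) ≈ 3.1623e-06
Gain = 20 log₁₀(3.1623e-06) ≈ -110.00 dB

-110.0 dB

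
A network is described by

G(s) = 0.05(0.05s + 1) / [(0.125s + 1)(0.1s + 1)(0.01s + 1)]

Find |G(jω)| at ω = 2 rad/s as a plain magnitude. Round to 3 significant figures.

At ω = 2 rad/s:
zero (1 + j2·0.05) = 1 + j0.1 → |·| ≈ 1.005, ∠ ≈ 5.71°
pole (1 + j2·0.125) = 1 + j0.25 → |·| ≈ 1.0308, ∠ ≈ 14.04°
pole (1 + j2·0.1) = 1 + j0.2 → |·| ≈ 1.0198, ∠ ≈ 11.31°
pole (1 + j2·0.01) = 1 + j0.02 → |·| ≈ 1.0002, ∠ ≈ 1.15°
|G| = 0.05 · 1.005 / (1.0308 · 1.0198 · 1.0002) ≈ 0.047793

0.0478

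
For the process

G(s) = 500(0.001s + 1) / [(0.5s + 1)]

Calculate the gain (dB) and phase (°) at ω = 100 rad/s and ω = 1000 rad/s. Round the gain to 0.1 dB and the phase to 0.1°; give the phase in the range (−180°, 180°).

ω = 100: 20.0 dB, -83.1°; ω = 1000: 3.0 dB, -44.9°

At ω = 100 rad/s:
zero (1 + j100·0.001) = 1 + j0.1 → |·| ≈ 1.005, ∠ ≈ 5.71°
pole (1 + j100·0.5) = 1 + j50 → |·| ≈ 50.01, ∠ ≈ 88.85°
|G| = 500 · 1.005 / (50.01) ≈ 10.048
Gain = 20 log₁₀(10.048) ≈ 20.04 dB
∠G = (5.71°) − (88.85°) = -83.14°

At ω = 1000 rad/s:
zero (1 + j1000·0.001) = 1 + j1 → |·| ≈ 1.4142, ∠ ≈ 45.00°
pole (1 + j1000·0.5) = 1 + j500 → |·| ≈ 500, ∠ ≈ 89.89°
|G| = 500 · 1.4142 / (500) ≈ 1.4142
Gain = 20 log₁₀(1.4142) ≈ 3.01 dB
∠G = (45.00°) − (89.89°) = -44.89°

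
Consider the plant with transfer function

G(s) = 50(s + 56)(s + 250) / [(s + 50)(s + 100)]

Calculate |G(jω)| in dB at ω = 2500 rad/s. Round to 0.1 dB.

34.0 dB

At s = jω = j2500:
zero (s+56): 56 + j2500 → |·| = √(56²+2500²) = √6253136 ≈ 2500.6, ∠ = arctan(2500/56) ≈ 88.72°
zero (s+250): 250 + j2500 → |·| = √(250²+2500²) = √6312500 ≈ 2512.5, ∠ = arctan(2500/250) ≈ 84.29°
pole (s+50): 50 + j2500 → |·| = √(50²+2500²) = √6252500 ≈ 2500.5, ∠ = arctan(2500/50) ≈ 88.85°
pole (s+100): 100 + j2500 → |·| = √(100²+2500²) = √6260000 ≈ 2502, ∠ = arctan(2500/100) ≈ 87.71°
|G| = 50 · 6.2828e+06 / 6.2563e+06 ≈ 50.212
Gain = 20 log₁₀(50.212) ≈ 34.02 dB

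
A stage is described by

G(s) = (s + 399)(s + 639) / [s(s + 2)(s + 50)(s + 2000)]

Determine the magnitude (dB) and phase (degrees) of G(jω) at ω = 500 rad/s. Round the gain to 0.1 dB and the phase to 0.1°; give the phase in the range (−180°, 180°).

At s = jω = j500:
zero (s+399): 399 + j500 → |·| = √(399²+500²) = √409201 ≈ 639.69, ∠ = arctan(500/399) ≈ 51.41°
zero (s+639): 639 + j500 → |·| = √(639²+500²) = √658321 ≈ 811.37, ∠ = arctan(500/639) ≈ 38.04°
pole (s+2): 2 + j500 → |·| = √(2²+500²) = √250004 ≈ 500, ∠ = arctan(500/2) ≈ 89.77°
pole (s+50): 50 + j500 → |·| = √(50²+500²) = √252500 ≈ 502.49, ∠ = arctan(500/50) ≈ 84.29°
pole (s+2000): 2000 + j500 → |·| = √(2000²+500²) = √4250000 ≈ 2061.6, ∠ = arctan(500/2000) ≈ 14.04°
pole at origin: |s| = 500, ∠ = 90.00° (in denominator)
|G| = 1 · 5.1903e+05 / 2.5898e+11 ≈ 2.0041e-06
Gain = 20 log₁₀(2.0041e-06) ≈ -113.96 dB
∠G = 89.45° − 278.10° = -188.65° ≡ 171.35° (principal value)

-114.0 dB, 171.4°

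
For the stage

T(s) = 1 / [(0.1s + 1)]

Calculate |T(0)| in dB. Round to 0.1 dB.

0.0 dB

T(0) = 1 · 1 / 1 = 1
20 log₁₀(1) ≈ 0.00 dB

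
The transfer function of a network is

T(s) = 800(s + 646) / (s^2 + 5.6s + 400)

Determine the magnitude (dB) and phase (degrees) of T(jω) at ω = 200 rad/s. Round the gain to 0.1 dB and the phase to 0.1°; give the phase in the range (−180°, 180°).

22.7 dB, -161.2°

At s = jω = j200:
zero (s+646): 646 + j200 → |·| = √(646²+200²) = √457316 ≈ 676.25, ∠ = arctan(200/646) ≈ 17.20°
quadratic: (j200)² + 5.6·j200 + 400 = -39600 + j1120 → |·| ≈ 39616, ∠ ≈ 178.38°
|T| = 800 · 676.25 / 39616 ≈ 13.656
Gain = 20 log₁₀(13.656) ≈ 22.71 dB
∠T = 17.20° − 178.38° = -161.18°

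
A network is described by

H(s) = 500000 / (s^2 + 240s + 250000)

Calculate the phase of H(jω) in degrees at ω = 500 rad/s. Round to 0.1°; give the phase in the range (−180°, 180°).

-90.0°

At s = jω = j500:
quadratic: (j500)² + 240·j500 + 250000 = 0 + j120000 → |·| ≈ 1.2e+05, ∠ ≈ 90.00°
∠H = 0.00° − 90.00° = -90.00°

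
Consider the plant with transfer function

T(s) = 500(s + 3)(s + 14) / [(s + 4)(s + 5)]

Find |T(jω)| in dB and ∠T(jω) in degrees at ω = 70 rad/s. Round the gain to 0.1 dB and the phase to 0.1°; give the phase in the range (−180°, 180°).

At s = jω = j70:
zero (s+3): 3 + j70 → |·| = √(3²+70²) = √4909 ≈ 70.064, ∠ = arctan(70/3) ≈ 87.55°
zero (s+14): 14 + j70 → |·| = √(14²+70²) = √5096 ≈ 71.386, ∠ = arctan(70/14) ≈ 78.69°
pole (s+4): 4 + j70 → |·| = √(4²+70²) = √4916 ≈ 70.114, ∠ = arctan(70/4) ≈ 86.73°
pole (s+5): 5 + j70 → |·| = √(5²+70²) = √4925 ≈ 70.178, ∠ = arctan(70/5) ≈ 85.91°
|T| = 500 · 5001.6 / 4920.5 ≈ 508.24
Gain = 20 log₁₀(508.24) ≈ 54.12 dB
∠T = 166.24° − 172.64° = -6.40°

54.1 dB, -6.4°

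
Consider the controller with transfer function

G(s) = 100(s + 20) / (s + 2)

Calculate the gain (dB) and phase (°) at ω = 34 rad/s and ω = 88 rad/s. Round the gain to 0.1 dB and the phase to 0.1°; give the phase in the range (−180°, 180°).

ω = 34: 41.3 dB, -27.1°; ω = 88: 40.2 dB, -11.5°

At s = jω = j34:
zero (s+20): 20 + j34 → |·| = √(20²+34²) = √1556 ≈ 39.446, ∠ = arctan(34/20) ≈ 59.53°
pole (s+2): 2 + j34 → |·| = √(2²+34²) = √1160 ≈ 34.059, ∠ = arctan(34/2) ≈ 86.63°
|G| = 100 · 39.446 / 34.059 ≈ 115.82
Gain = 20 log₁₀(115.82) ≈ 41.28 dB
∠G = 59.53° − 86.63° = -27.10°

At s = jω = j88:
zero (s+20): 20 + j88 → |·| = √(20²+88²) = √8144 ≈ 90.244, ∠ = arctan(88/20) ≈ 77.20°
pole (s+2): 2 + j88 → |·| = √(2²+88²) = √7748 ≈ 88.023, ∠ = arctan(88/2) ≈ 88.70°
|G| = 100 · 90.244 / 88.023 ≈ 102.52
Gain = 20 log₁₀(102.52) ≈ 40.22 dB
∠G = 77.20° − 88.70° = -11.50°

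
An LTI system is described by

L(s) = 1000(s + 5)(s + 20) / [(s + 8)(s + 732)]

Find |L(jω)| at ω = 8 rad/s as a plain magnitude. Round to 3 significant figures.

At s = jω = j8:
zero (s+5): 5 + j8 → |·| = √(5²+8²) = √89 ≈ 9.434, ∠ = arctan(8/5) ≈ 57.99°
zero (s+20): 20 + j8 → |·| = √(20²+8²) = √464 ≈ 21.541, ∠ = arctan(8/20) ≈ 21.80°
pole (s+8): 8 + j8 → |·| = √(8²+8²) = √128 ≈ 11.314, ∠ = arctan(8/8) ≈ 45.00°
pole (s+732): 732 + j8 → |·| = √(732²+8²) = √535888 ≈ 732.04, ∠ = arctan(8/732) ≈ 0.63°
|L| = 1000 · 203.22 / 8282.3 ≈ 24.537

24.5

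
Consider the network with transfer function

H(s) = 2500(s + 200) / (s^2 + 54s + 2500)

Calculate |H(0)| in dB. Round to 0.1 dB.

H(0) = 2500·200 / 2500 = 200
20 log₁₀(200) ≈ 46.02 dB

46.0 dB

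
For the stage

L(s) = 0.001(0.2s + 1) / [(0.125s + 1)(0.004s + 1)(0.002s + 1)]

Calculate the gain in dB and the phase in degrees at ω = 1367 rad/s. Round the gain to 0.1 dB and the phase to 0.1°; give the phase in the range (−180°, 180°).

-80.1 dB, -149.4°

At ω = 1367 rad/s:
zero (1 + j1367·0.2) = 1 + j273.4 → |·| ≈ 273.4, ∠ ≈ 89.79°
pole (1 + j1367·0.125) = 1 + j170.875 → |·| ≈ 170.88, ∠ ≈ 89.66°
pole (1 + j1367·0.004) = 1 + j5.468 → |·| ≈ 5.5587, ∠ ≈ 79.64°
pole (1 + j1367·0.002) = 1 + j2.734 → |·| ≈ 2.9111, ∠ ≈ 69.91°
|L| = 0.001 · 273.4 / (170.88 · 5.5587 · 2.9111) ≈ 9.8873e-05
Gain = 20 log₁₀(9.8873e-05) ≈ -80.10 dB
∠L = (89.79°) − (89.66° + 79.64° + 69.91°) = -149.42°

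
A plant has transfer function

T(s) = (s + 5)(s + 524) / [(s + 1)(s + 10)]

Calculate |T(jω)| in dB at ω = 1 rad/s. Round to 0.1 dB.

At s = jω = j1:
zero (s+5): 5 + j1 → |·| = √(5²+1²) = √26 ≈ 5.099, ∠ = arctan(1/5) ≈ 11.31°
zero (s+524): 524 + j1 → |·| = √(524²+1²) = √274577 ≈ 524, ∠ = arctan(1/524) ≈ 0.11°
pole (s+1): 1 + j1 → |·| = √(1²+1²) = √2 ≈ 1.4142, ∠ = arctan(1/1) ≈ 45.00°
pole (s+10): 10 + j1 → |·| = √(10²+1²) = √101 ≈ 10.05, ∠ = arctan(1/10) ≈ 5.71°
|T| = 1 · 2671.9 / 14.213 ≈ 187.99
Gain = 20 log₁₀(187.99) ≈ 45.48 dB

45.5 dB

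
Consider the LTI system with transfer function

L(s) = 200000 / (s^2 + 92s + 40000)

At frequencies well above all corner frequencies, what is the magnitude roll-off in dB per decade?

-40 dB/decade

Each pole contributes −20 dB/decade at high frequency; each zero contributes +20 dB/decade.
Net: 0 zero(s) − 2 pole(s) → -40 dB/decade.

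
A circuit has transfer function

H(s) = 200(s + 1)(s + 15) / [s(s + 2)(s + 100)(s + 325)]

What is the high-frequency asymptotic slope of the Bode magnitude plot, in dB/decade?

Each pole contributes −20 dB/decade at high frequency; each zero contributes +20 dB/decade.
Net: 2 zero(s) − 4 pole(s) → -40 dB/decade.

-40 dB/decade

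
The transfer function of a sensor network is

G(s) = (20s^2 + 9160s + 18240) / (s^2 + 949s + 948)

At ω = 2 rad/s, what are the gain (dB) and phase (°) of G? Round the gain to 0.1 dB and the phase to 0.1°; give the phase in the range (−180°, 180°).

Substitute s = j2:
Numerator: 20(j2)^2 + 9160(j2) + 18240 = 18160 + j18320
Denominator: (j2)^2 + 949(j2) + 948 = 944 + j1898
|N| = √(18160² + 18320²) ≈ 25796, ∠N ≈ 45.25°
|D| = √(944² + 1898²) ≈ 2119.8, ∠D ≈ 63.56°
|G| = 25796 / 2119.8 ≈ 12.169
Gain = 20 log₁₀(12.169) ≈ 21.71 dB
∠G = 45.25° − 63.56° = -18.31°

21.7 dB, -18.3°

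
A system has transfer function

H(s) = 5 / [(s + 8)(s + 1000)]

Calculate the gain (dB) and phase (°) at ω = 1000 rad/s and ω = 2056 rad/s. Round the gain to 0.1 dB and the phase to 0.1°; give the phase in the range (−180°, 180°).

ω = 1000: -109.0 dB, -134.5°; ω = 2056: -119.5 dB, -153.8°

At s = jω = j1000:
pole (s+8): 8 + j1000 → |·| = √(8²+1000²) = √1000064 ≈ 1000, ∠ = arctan(1000/8) ≈ 89.54°
pole (s+1000): 1000 + j1000 → |·| = √(1000²+1000²) = √2000000 ≈ 1414.2, ∠ = arctan(1000/1000) ≈ 45.00°
|H| = 5 / 1.4142e+06 ≈ 3.5356e-06
Gain = 20 log₁₀(3.5356e-06) ≈ -109.03 dB
∠H = 0.00° − 134.54° = -134.54°

At s = jω = j2056:
pole (s+8): 8 + j2056 → |·| = √(8²+2056²) = √4227200 ≈ 2056, ∠ = arctan(2056/8) ≈ 89.78°
pole (s+1000): 1000 + j2056 → |·| = √(1000²+2056²) = √5227136 ≈ 2286.3, ∠ = arctan(2056/1000) ≈ 64.06°
|H| = 5 / 4.7006e+06 ≈ 1.0637e-06
Gain = 20 log₁₀(1.0637e-06) ≈ -119.46 dB
∠H = 0.00° − 153.84° = -153.84°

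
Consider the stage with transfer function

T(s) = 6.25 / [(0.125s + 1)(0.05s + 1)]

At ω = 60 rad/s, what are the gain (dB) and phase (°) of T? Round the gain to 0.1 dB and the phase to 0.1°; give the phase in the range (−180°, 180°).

-11.7 dB, -154.0°

At ω = 60 rad/s:
pole (1 + j60·0.125) = 1 + j7.5 → |·| ≈ 7.5664, ∠ ≈ 82.41°
pole (1 + j60·0.05) = 1 + j3 → |·| ≈ 3.1623, ∠ ≈ 71.57°
|T| = 6.25 · 1 / (7.5664 · 3.1623) ≈ 0.26121
Gain = 20 log₁₀(0.26121) ≈ -11.66 dB
∠T = (0°) − (82.41° + 71.57°) = -153.98°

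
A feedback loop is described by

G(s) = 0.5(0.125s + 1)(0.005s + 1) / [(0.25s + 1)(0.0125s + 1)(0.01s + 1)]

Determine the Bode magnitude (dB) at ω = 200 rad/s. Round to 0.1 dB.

-24.6 dB

At ω = 200 rad/s:
zero (1 + j200·0.125) = 1 + j25 → |·| ≈ 25.02, ∠ ≈ 87.71°
zero (1 + j200·0.005) = 1 + j1 → |·| ≈ 1.4142, ∠ ≈ 45.00°
pole (1 + j200·0.25) = 1 + j50 → |·| ≈ 50.01, ∠ ≈ 88.85°
pole (1 + j200·0.0125) = 1 + j2.5 → |·| ≈ 2.6926, ∠ ≈ 68.20°
pole (1 + j200·0.01) = 1 + j2 → |·| ≈ 2.2361, ∠ ≈ 63.43°
|G| = 0.5 · 25.02 · 1.4142 / (50.01 · 2.6926 · 2.2361) ≈ 0.058755
Gain = 20 log₁₀(0.058755) ≈ -24.62 dB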